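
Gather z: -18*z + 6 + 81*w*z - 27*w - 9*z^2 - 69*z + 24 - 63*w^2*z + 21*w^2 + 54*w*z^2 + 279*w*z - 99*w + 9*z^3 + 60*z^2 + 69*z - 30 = 21*w^2 - 126*w + 9*z^3 + z^2*(54*w + 51) + z*(-63*w^2 + 360*w - 18)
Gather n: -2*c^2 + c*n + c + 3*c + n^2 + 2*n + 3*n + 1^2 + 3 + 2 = -2*c^2 + 4*c + n^2 + n*(c + 5) + 6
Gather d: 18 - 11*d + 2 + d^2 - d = d^2 - 12*d + 20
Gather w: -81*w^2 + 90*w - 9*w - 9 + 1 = -81*w^2 + 81*w - 8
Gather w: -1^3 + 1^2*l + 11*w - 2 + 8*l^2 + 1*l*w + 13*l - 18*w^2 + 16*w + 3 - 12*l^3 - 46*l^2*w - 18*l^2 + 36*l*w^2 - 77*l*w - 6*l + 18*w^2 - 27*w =-12*l^3 - 10*l^2 + 36*l*w^2 + 8*l + w*(-46*l^2 - 76*l)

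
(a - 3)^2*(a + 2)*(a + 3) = a^4 - a^3 - 15*a^2 + 9*a + 54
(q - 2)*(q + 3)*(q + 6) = q^3 + 7*q^2 - 36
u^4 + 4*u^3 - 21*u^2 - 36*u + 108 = (u - 3)*(u - 2)*(u + 3)*(u + 6)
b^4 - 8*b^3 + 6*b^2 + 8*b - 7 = (b - 7)*(b - 1)^2*(b + 1)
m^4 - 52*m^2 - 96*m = m*(m - 8)*(m + 2)*(m + 6)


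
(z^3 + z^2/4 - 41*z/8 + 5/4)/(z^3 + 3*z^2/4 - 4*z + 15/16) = 2*(z - 2)/(2*z - 3)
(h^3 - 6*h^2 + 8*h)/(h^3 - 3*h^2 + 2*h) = (h - 4)/(h - 1)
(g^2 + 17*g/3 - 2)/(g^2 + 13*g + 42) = (g - 1/3)/(g + 7)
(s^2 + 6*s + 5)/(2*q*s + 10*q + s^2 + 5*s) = (s + 1)/(2*q + s)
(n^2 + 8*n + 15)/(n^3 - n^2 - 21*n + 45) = (n + 3)/(n^2 - 6*n + 9)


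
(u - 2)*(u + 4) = u^2 + 2*u - 8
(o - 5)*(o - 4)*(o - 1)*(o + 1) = o^4 - 9*o^3 + 19*o^2 + 9*o - 20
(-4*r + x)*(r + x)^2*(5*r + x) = -20*r^4 - 39*r^3*x - 17*r^2*x^2 + 3*r*x^3 + x^4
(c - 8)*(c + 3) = c^2 - 5*c - 24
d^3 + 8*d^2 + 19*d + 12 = (d + 1)*(d + 3)*(d + 4)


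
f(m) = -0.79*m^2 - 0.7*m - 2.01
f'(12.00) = -19.66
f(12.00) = -124.17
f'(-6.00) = 8.78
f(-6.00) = -26.25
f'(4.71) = -8.14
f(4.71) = -22.83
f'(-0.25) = -0.30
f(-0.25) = -1.88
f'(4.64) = -8.03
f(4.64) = -22.27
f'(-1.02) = 0.91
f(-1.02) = -2.12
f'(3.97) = -6.97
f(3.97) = -17.24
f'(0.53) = -1.54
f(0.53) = -2.60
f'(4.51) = -7.83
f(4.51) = -21.24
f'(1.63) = -3.28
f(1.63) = -5.25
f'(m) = -1.58*m - 0.7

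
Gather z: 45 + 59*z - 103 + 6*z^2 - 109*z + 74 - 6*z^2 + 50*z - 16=0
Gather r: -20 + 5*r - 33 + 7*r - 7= 12*r - 60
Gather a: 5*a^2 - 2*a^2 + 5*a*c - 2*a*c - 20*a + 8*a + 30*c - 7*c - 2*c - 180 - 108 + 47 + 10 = 3*a^2 + a*(3*c - 12) + 21*c - 231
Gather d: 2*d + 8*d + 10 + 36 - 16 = 10*d + 30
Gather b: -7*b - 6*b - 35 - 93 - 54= -13*b - 182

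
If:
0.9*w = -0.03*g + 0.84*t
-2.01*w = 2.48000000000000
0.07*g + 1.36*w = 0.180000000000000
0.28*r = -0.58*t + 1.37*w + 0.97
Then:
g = 26.54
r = -1.80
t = -0.37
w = -1.23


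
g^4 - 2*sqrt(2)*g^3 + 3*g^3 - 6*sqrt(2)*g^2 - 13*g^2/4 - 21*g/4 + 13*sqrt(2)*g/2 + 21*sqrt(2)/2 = (g - 3/2)*(g + 1)*(g + 7/2)*(g - 2*sqrt(2))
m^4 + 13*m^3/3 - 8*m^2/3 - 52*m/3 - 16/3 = (m - 2)*(m + 1/3)*(m + 2)*(m + 4)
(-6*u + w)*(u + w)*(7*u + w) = -42*u^3 - 41*u^2*w + 2*u*w^2 + w^3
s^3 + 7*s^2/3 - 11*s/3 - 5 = (s - 5/3)*(s + 1)*(s + 3)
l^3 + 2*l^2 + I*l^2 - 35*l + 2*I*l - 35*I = (l - 5)*(l + 7)*(l + I)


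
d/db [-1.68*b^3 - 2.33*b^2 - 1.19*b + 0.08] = -5.04*b^2 - 4.66*b - 1.19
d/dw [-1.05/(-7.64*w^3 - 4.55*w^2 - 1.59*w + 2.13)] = (-24.066*w^2 - 9.555*w - 1.6695)/(7.64*w^3 + 4.55*w^2 + 1.59*w - 2.13)^2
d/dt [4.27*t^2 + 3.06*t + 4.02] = 8.54*t + 3.06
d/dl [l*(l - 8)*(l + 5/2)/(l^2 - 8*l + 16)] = (l^3 - 12*l^2 + 64*l + 80)/(l^3 - 12*l^2 + 48*l - 64)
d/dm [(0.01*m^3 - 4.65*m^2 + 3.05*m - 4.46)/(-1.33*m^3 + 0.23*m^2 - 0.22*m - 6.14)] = (6.93889390390723e-18*m^5 - 6.1822*m^4 + 8.1086*m^3 - 17.6581*m^2 + 59.1536*m - 19.7082)/(1.7689*m^6 - 0.6118*m^5 + 0.6381*m^4 + 16.2312*m^3 - 2.776*m^2 + 2.7016*m + 37.6996)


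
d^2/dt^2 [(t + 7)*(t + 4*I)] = 2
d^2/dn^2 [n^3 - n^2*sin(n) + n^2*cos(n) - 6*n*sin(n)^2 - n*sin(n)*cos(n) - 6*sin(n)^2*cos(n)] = -sqrt(2)*n^2*cos(n + pi/4) + 2*n*sin(2*n) - 4*sqrt(2)*n*sin(n + pi/4) - 12*n*cos(2*n) + 6*n - 2*sin(n) - 12*sin(2*n) + 7*cos(n)/2 - 2*cos(2*n) - 27*cos(3*n)/2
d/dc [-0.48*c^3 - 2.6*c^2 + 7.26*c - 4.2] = -1.44*c^2 - 5.2*c + 7.26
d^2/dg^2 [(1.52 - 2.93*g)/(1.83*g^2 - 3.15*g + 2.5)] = (-(2.93*g - 1.52)*(3.66*g - 3.15)*(7.32*g - 6.3) + (32.1714*g - 24.0222)*(1.83*g^2 - 3.15*g + 2.5))/(1.83*g^2 - 3.15*g + 2.5)^3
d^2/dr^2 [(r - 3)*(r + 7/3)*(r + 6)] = 6*r + 32/3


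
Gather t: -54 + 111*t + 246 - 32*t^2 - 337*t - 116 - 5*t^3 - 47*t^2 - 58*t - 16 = -5*t^3 - 79*t^2 - 284*t + 60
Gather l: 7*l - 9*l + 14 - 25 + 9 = -2*l - 2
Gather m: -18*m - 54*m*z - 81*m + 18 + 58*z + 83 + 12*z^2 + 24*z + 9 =m*(-54*z - 99) + 12*z^2 + 82*z + 110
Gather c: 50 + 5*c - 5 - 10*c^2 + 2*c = -10*c^2 + 7*c + 45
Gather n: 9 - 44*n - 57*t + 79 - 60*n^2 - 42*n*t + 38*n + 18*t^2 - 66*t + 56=-60*n^2 + n*(-42*t - 6) + 18*t^2 - 123*t + 144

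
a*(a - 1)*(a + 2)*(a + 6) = a^4 + 7*a^3 + 4*a^2 - 12*a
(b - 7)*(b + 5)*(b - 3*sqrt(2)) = b^3 - 3*sqrt(2)*b^2 - 2*b^2 - 35*b + 6*sqrt(2)*b + 105*sqrt(2)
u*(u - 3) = u^2 - 3*u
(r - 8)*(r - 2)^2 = r^3 - 12*r^2 + 36*r - 32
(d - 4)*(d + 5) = d^2 + d - 20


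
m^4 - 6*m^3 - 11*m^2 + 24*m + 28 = (m - 7)*(m - 2)*(m + 1)*(m + 2)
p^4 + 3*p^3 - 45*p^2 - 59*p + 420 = (p - 5)*(p - 3)*(p + 4)*(p + 7)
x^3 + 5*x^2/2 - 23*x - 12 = (x - 4)*(x + 1/2)*(x + 6)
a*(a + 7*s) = a^2 + 7*a*s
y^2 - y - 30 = (y - 6)*(y + 5)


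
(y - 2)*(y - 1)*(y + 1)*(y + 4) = y^4 + 2*y^3 - 9*y^2 - 2*y + 8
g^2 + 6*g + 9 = (g + 3)^2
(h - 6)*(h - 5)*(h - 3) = h^3 - 14*h^2 + 63*h - 90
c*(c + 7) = c^2 + 7*c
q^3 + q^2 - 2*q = q*(q - 1)*(q + 2)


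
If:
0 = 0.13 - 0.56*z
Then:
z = 0.23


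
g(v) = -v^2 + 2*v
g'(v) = 2 - 2*v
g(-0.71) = -1.92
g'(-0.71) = 3.42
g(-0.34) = -0.80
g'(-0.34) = 2.68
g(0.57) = 0.82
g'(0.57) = 0.86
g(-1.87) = -7.24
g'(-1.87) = 5.74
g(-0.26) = -0.59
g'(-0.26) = 2.52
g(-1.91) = -7.47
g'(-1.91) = 5.82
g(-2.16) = -8.99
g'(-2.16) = 6.32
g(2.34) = -0.80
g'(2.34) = -2.68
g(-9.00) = -99.00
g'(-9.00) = 20.00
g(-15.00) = -255.00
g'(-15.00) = 32.00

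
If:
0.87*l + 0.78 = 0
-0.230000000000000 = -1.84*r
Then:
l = -0.90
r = 0.12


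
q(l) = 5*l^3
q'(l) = 15*l^2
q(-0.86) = -3.18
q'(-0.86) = 11.09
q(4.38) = 420.14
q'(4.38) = 287.77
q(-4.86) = -573.96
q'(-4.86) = 354.29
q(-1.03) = -5.46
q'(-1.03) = 15.91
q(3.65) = 243.14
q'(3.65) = 199.84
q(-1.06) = -5.96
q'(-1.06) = 16.85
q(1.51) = 17.21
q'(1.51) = 34.20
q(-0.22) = -0.05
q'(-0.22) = 0.73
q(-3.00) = -135.00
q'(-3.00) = 135.00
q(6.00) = 1080.00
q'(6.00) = 540.00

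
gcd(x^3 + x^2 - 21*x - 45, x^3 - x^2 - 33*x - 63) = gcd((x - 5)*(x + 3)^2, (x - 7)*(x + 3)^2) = x^2 + 6*x + 9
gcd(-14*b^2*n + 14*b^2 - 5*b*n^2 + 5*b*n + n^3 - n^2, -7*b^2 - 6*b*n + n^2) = 7*b - n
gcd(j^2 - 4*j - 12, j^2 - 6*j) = j - 6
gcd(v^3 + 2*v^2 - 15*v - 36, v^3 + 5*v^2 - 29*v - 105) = v + 3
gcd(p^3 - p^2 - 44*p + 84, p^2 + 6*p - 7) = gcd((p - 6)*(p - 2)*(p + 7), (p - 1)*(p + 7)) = p + 7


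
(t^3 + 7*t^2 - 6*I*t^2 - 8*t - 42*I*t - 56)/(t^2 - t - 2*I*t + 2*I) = (t^2 + t*(7 - 4*I) - 28*I)/(t - 1)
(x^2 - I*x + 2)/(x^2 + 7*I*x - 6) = (x - 2*I)/(x + 6*I)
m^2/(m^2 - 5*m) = m/(m - 5)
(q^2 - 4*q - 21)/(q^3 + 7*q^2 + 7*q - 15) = (q - 7)/(q^2 + 4*q - 5)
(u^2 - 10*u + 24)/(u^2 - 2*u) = (u^2 - 10*u + 24)/(u*(u - 2))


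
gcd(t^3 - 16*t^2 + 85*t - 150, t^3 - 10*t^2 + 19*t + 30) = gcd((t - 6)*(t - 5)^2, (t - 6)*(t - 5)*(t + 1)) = t^2 - 11*t + 30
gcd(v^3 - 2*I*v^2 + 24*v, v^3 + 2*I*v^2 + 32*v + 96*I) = v^2 - 2*I*v + 24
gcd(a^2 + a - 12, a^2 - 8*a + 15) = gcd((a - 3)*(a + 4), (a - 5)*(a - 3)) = a - 3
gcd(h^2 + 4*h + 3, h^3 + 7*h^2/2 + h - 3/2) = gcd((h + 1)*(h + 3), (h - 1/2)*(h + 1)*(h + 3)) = h^2 + 4*h + 3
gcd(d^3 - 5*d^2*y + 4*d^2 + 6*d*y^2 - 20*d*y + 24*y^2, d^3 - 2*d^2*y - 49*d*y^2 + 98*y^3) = -d + 2*y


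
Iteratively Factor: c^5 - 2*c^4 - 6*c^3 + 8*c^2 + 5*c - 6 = (c - 1)*(c^4 - c^3 - 7*c^2 + c + 6) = (c - 1)^2*(c^3 - 7*c - 6) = (c - 3)*(c - 1)^2*(c^2 + 3*c + 2) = (c - 3)*(c - 1)^2*(c + 1)*(c + 2)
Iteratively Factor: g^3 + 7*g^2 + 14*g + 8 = (g + 4)*(g^2 + 3*g + 2) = (g + 2)*(g + 4)*(g + 1)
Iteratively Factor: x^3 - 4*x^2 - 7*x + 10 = (x - 5)*(x^2 + x - 2) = (x - 5)*(x + 2)*(x - 1)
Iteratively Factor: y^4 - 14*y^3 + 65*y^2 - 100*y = (y - 5)*(y^3 - 9*y^2 + 20*y) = y*(y - 5)*(y^2 - 9*y + 20) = y*(y - 5)^2*(y - 4)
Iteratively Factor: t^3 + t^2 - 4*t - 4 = (t - 2)*(t^2 + 3*t + 2) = (t - 2)*(t + 1)*(t + 2)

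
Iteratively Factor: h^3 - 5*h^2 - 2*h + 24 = (h - 3)*(h^2 - 2*h - 8) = (h - 4)*(h - 3)*(h + 2)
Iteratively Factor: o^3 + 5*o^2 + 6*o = (o + 2)*(o^2 + 3*o) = (o + 2)*(o + 3)*(o)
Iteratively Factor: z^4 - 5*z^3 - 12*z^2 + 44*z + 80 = (z - 4)*(z^3 - z^2 - 16*z - 20) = (z - 4)*(z + 2)*(z^2 - 3*z - 10) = (z - 4)*(z + 2)^2*(z - 5)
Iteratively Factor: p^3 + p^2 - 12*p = (p - 3)*(p^2 + 4*p) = (p - 3)*(p + 4)*(p)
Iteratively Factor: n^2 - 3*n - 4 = (n - 4)*(n + 1)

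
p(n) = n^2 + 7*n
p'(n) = 2*n + 7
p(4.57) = 52.87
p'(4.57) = 16.14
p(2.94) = 29.22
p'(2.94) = 12.88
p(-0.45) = -2.95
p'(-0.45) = 6.10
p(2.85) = 28.07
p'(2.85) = 12.70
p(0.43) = 3.19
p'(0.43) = 7.86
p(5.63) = 71.11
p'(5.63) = 18.26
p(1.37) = 11.47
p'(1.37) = 9.74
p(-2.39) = -11.02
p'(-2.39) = 2.22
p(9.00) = 144.00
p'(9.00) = 25.00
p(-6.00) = -6.00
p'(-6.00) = -5.00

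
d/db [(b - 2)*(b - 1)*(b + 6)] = 3*b^2 + 6*b - 16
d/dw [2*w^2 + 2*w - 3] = 4*w + 2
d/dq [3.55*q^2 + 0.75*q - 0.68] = 7.1*q + 0.75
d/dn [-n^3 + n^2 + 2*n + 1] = -3*n^2 + 2*n + 2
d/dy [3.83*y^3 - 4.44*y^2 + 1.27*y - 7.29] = 11.49*y^2 - 8.88*y + 1.27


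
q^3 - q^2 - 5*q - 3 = (q - 3)*(q + 1)^2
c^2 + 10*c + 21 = (c + 3)*(c + 7)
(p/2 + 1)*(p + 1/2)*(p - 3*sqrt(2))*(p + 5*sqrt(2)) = p^4/2 + 5*p^3/4 + sqrt(2)*p^3 - 29*p^2/2 + 5*sqrt(2)*p^2/2 - 75*p/2 + sqrt(2)*p - 15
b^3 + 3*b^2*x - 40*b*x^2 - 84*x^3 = (b - 6*x)*(b + 2*x)*(b + 7*x)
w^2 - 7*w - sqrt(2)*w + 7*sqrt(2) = (w - 7)*(w - sqrt(2))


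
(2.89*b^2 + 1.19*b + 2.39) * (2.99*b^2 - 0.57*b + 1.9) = 8.6411*b^4 + 1.9108*b^3 + 11.9588*b^2 + 0.8987*b + 4.541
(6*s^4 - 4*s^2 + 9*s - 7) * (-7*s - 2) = -42*s^5 - 12*s^4 + 28*s^3 - 55*s^2 + 31*s + 14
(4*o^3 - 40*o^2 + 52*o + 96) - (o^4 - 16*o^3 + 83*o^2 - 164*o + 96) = -o^4 + 20*o^3 - 123*o^2 + 216*o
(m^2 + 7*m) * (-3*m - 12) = -3*m^3 - 33*m^2 - 84*m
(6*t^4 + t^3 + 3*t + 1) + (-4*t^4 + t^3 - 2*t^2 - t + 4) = 2*t^4 + 2*t^3 - 2*t^2 + 2*t + 5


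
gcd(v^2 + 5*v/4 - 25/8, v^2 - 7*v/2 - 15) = v + 5/2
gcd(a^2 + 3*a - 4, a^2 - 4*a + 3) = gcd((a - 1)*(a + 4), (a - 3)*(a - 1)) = a - 1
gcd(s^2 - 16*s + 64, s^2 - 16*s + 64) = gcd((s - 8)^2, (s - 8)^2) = s^2 - 16*s + 64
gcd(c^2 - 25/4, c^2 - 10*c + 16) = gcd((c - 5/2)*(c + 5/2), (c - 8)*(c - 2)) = 1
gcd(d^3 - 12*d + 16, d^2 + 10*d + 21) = 1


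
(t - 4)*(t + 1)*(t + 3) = t^3 - 13*t - 12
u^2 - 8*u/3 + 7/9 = (u - 7/3)*(u - 1/3)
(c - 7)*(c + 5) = c^2 - 2*c - 35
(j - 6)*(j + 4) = j^2 - 2*j - 24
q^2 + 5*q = q*(q + 5)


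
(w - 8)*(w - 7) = w^2 - 15*w + 56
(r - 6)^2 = r^2 - 12*r + 36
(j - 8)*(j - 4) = j^2 - 12*j + 32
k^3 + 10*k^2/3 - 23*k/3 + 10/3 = (k - 1)*(k - 2/3)*(k + 5)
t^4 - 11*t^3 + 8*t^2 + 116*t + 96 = (t - 8)*(t - 6)*(t + 1)*(t + 2)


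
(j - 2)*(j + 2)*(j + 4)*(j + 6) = j^4 + 10*j^3 + 20*j^2 - 40*j - 96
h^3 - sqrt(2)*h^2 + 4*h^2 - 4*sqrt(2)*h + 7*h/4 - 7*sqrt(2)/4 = (h + 1/2)*(h + 7/2)*(h - sqrt(2))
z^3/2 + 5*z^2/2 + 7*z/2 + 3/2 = (z/2 + 1/2)*(z + 1)*(z + 3)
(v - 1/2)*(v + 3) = v^2 + 5*v/2 - 3/2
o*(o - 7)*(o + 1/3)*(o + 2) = o^4 - 14*o^3/3 - 47*o^2/3 - 14*o/3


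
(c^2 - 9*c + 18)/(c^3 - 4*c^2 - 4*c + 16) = (c^2 - 9*c + 18)/(c^3 - 4*c^2 - 4*c + 16)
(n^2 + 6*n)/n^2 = (n + 6)/n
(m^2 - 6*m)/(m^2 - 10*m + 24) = m/(m - 4)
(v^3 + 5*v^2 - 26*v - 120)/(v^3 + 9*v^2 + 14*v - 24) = (v - 5)/(v - 1)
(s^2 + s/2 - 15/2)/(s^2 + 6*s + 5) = (2*s^2 + s - 15)/(2*(s^2 + 6*s + 5))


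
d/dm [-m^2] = -2*m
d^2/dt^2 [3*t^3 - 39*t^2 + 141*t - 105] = 18*t - 78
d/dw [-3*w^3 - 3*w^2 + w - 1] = -9*w^2 - 6*w + 1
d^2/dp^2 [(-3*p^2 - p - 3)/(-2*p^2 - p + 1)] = 2*(-2*p^3 + 54*p^2 + 24*p + 13)/(8*p^6 + 12*p^5 - 6*p^4 - 11*p^3 + 3*p^2 + 3*p - 1)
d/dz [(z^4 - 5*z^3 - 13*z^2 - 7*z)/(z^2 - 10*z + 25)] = (2*z^4 - 25*z^3 + 75*z^2 + 137*z + 35)/(z^3 - 15*z^2 + 75*z - 125)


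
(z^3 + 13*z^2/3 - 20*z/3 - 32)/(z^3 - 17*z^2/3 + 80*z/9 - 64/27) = 9*(z^2 + 7*z + 12)/(9*z^2 - 27*z + 8)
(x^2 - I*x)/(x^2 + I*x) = (x - I)/(x + I)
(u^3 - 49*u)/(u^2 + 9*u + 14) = u*(u - 7)/(u + 2)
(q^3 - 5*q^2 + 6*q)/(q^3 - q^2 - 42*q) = (-q^2 + 5*q - 6)/(-q^2 + q + 42)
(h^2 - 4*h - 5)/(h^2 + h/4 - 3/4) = 4*(h - 5)/(4*h - 3)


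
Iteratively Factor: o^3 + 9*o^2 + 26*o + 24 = (o + 2)*(o^2 + 7*o + 12) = (o + 2)*(o + 3)*(o + 4)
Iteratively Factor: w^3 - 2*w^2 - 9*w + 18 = (w + 3)*(w^2 - 5*w + 6) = (w - 3)*(w + 3)*(w - 2)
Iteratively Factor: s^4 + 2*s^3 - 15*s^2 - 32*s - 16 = (s + 4)*(s^3 - 2*s^2 - 7*s - 4) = (s + 1)*(s + 4)*(s^2 - 3*s - 4) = (s - 4)*(s + 1)*(s + 4)*(s + 1)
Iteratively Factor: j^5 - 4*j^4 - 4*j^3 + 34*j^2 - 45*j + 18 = (j - 1)*(j^4 - 3*j^3 - 7*j^2 + 27*j - 18) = (j - 1)^2*(j^3 - 2*j^2 - 9*j + 18) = (j - 1)^2*(j + 3)*(j^2 - 5*j + 6) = (j - 2)*(j - 1)^2*(j + 3)*(j - 3)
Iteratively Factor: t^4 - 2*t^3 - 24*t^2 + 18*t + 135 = (t - 3)*(t^3 + t^2 - 21*t - 45) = (t - 5)*(t - 3)*(t^2 + 6*t + 9) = (t - 5)*(t - 3)*(t + 3)*(t + 3)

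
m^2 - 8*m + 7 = (m - 7)*(m - 1)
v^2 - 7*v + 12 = (v - 4)*(v - 3)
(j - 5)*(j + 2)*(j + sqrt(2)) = j^3 - 3*j^2 + sqrt(2)*j^2 - 10*j - 3*sqrt(2)*j - 10*sqrt(2)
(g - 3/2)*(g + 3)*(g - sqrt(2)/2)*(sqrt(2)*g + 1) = sqrt(2)*g^4 + 3*sqrt(2)*g^3/2 - 5*sqrt(2)*g^2 - 3*sqrt(2)*g/4 + 9*sqrt(2)/4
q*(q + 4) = q^2 + 4*q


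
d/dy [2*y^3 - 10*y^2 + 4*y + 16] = 6*y^2 - 20*y + 4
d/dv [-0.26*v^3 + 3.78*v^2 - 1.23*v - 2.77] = -0.78*v^2 + 7.56*v - 1.23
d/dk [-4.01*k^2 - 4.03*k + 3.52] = -8.02*k - 4.03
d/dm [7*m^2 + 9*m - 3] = 14*m + 9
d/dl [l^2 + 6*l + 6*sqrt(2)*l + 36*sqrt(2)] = 2*l + 6 + 6*sqrt(2)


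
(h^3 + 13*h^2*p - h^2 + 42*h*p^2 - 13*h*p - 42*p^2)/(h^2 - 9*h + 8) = (h^2 + 13*h*p + 42*p^2)/(h - 8)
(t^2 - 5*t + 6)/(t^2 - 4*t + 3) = (t - 2)/(t - 1)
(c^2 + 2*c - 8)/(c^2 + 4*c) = (c - 2)/c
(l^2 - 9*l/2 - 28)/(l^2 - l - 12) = (-l^2 + 9*l/2 + 28)/(-l^2 + l + 12)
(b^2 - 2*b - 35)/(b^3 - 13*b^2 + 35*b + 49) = (b + 5)/(b^2 - 6*b - 7)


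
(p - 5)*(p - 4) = p^2 - 9*p + 20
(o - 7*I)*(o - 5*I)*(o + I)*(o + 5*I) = o^4 - 6*I*o^3 + 32*o^2 - 150*I*o + 175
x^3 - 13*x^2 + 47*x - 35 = (x - 7)*(x - 5)*(x - 1)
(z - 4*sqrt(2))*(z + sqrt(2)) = z^2 - 3*sqrt(2)*z - 8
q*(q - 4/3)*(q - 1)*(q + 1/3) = q^4 - 2*q^3 + 5*q^2/9 + 4*q/9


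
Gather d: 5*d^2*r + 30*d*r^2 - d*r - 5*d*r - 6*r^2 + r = 5*d^2*r + d*(30*r^2 - 6*r) - 6*r^2 + r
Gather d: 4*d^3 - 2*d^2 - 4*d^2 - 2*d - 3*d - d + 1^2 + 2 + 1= 4*d^3 - 6*d^2 - 6*d + 4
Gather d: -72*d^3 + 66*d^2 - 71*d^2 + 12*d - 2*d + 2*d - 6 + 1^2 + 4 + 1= -72*d^3 - 5*d^2 + 12*d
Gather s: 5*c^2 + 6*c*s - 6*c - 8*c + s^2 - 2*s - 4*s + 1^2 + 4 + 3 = 5*c^2 - 14*c + s^2 + s*(6*c - 6) + 8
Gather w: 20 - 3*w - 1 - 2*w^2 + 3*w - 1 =18 - 2*w^2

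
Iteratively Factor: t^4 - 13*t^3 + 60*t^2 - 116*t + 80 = (t - 5)*(t^3 - 8*t^2 + 20*t - 16) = (t - 5)*(t - 2)*(t^2 - 6*t + 8) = (t - 5)*(t - 4)*(t - 2)*(t - 2)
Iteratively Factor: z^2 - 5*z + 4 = (z - 1)*(z - 4)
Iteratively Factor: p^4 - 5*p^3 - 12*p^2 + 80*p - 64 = (p - 1)*(p^3 - 4*p^2 - 16*p + 64) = (p - 1)*(p + 4)*(p^2 - 8*p + 16) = (p - 4)*(p - 1)*(p + 4)*(p - 4)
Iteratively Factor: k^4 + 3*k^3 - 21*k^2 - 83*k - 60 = (k - 5)*(k^3 + 8*k^2 + 19*k + 12) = (k - 5)*(k + 3)*(k^2 + 5*k + 4) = (k - 5)*(k + 1)*(k + 3)*(k + 4)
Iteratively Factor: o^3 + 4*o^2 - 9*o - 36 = (o + 3)*(o^2 + o - 12) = (o - 3)*(o + 3)*(o + 4)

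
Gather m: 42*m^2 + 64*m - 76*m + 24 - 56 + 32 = 42*m^2 - 12*m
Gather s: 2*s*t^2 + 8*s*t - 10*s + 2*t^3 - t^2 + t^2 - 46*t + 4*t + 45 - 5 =s*(2*t^2 + 8*t - 10) + 2*t^3 - 42*t + 40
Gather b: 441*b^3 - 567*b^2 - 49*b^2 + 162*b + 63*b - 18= 441*b^3 - 616*b^2 + 225*b - 18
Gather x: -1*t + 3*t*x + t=3*t*x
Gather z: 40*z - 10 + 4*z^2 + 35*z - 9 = 4*z^2 + 75*z - 19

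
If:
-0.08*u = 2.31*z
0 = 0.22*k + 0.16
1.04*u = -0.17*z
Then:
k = -0.73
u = 0.00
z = 0.00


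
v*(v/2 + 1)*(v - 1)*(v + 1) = v^4/2 + v^3 - v^2/2 - v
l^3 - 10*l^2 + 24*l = l*(l - 6)*(l - 4)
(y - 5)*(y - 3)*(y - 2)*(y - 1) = y^4 - 11*y^3 + 41*y^2 - 61*y + 30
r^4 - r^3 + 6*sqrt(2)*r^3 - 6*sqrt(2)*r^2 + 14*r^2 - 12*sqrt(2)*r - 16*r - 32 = (r - 2)*(r + 1)*(r + 2*sqrt(2))*(r + 4*sqrt(2))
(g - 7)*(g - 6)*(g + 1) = g^3 - 12*g^2 + 29*g + 42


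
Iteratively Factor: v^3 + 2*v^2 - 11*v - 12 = (v + 4)*(v^2 - 2*v - 3) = (v + 1)*(v + 4)*(v - 3)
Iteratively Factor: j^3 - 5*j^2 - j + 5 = (j - 1)*(j^2 - 4*j - 5) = (j - 5)*(j - 1)*(j + 1)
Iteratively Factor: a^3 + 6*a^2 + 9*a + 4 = (a + 1)*(a^2 + 5*a + 4) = (a + 1)^2*(a + 4)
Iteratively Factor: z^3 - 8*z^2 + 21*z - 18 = (z - 3)*(z^2 - 5*z + 6) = (z - 3)^2*(z - 2)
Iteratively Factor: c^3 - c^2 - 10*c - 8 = (c + 2)*(c^2 - 3*c - 4) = (c - 4)*(c + 2)*(c + 1)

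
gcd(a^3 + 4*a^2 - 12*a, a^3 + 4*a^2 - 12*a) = a^3 + 4*a^2 - 12*a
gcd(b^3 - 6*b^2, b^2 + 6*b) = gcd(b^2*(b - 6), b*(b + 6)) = b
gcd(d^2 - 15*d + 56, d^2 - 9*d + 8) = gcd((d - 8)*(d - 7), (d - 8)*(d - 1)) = d - 8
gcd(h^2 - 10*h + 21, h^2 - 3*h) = h - 3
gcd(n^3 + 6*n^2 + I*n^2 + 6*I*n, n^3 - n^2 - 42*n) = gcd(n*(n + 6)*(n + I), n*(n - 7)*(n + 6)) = n^2 + 6*n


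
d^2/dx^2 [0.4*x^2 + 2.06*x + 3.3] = 0.800000000000000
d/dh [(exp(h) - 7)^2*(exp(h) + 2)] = 3*(exp(h) - 7)*(exp(h) - 1)*exp(h)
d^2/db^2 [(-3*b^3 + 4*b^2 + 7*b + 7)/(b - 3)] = 2*(-3*b^3 + 27*b^2 - 81*b + 64)/(b^3 - 9*b^2 + 27*b - 27)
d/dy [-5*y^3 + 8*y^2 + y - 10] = -15*y^2 + 16*y + 1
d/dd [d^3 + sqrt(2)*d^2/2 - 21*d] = 3*d^2 + sqrt(2)*d - 21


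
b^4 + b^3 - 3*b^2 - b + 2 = (b - 1)^2*(b + 1)*(b + 2)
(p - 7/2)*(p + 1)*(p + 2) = p^3 - p^2/2 - 17*p/2 - 7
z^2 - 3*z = z*(z - 3)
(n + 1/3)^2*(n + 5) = n^3 + 17*n^2/3 + 31*n/9 + 5/9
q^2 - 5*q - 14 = (q - 7)*(q + 2)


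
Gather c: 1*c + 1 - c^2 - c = 1 - c^2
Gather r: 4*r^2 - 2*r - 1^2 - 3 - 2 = 4*r^2 - 2*r - 6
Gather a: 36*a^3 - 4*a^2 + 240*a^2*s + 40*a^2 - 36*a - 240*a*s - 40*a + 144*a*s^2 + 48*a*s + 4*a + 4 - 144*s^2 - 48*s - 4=36*a^3 + a^2*(240*s + 36) + a*(144*s^2 - 192*s - 72) - 144*s^2 - 48*s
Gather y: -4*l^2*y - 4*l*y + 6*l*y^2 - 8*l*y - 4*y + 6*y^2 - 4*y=y^2*(6*l + 6) + y*(-4*l^2 - 12*l - 8)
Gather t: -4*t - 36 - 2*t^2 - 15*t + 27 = -2*t^2 - 19*t - 9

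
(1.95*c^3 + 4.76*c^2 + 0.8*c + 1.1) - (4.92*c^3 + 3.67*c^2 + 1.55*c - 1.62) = -2.97*c^3 + 1.09*c^2 - 0.75*c + 2.72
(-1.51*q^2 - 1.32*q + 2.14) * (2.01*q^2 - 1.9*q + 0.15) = -3.0351*q^4 + 0.2158*q^3 + 6.5829*q^2 - 4.264*q + 0.321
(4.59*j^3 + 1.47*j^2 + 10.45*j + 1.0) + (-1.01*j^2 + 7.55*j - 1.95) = 4.59*j^3 + 0.46*j^2 + 18.0*j - 0.95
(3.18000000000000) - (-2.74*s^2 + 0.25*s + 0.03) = 2.74*s^2 - 0.25*s + 3.15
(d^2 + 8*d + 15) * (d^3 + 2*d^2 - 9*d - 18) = d^5 + 10*d^4 + 22*d^3 - 60*d^2 - 279*d - 270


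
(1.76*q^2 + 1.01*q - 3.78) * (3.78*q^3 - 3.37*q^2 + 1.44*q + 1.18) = 6.6528*q^5 - 2.1134*q^4 - 15.1577*q^3 + 16.2698*q^2 - 4.2514*q - 4.4604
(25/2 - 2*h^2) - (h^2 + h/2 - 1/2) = -3*h^2 - h/2 + 13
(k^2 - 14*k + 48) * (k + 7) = k^3 - 7*k^2 - 50*k + 336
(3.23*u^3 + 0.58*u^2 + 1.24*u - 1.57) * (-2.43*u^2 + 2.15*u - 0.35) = -7.8489*u^5 + 5.5351*u^4 - 2.8967*u^3 + 6.2781*u^2 - 3.8095*u + 0.5495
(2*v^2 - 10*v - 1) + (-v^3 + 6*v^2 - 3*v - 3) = -v^3 + 8*v^2 - 13*v - 4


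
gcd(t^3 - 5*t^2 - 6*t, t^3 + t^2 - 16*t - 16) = t + 1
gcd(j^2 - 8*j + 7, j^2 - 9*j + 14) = j - 7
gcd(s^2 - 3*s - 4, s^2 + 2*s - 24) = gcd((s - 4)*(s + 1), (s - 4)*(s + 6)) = s - 4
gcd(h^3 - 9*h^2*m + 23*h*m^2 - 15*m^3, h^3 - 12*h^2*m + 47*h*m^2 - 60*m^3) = h^2 - 8*h*m + 15*m^2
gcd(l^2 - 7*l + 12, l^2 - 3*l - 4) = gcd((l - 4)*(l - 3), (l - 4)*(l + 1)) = l - 4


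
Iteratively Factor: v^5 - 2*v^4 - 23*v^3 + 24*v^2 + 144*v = (v + 3)*(v^4 - 5*v^3 - 8*v^2 + 48*v) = (v - 4)*(v + 3)*(v^3 - v^2 - 12*v) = v*(v - 4)*(v + 3)*(v^2 - v - 12) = v*(v - 4)*(v + 3)^2*(v - 4)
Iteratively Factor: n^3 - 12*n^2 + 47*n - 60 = (n - 4)*(n^2 - 8*n + 15) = (n - 5)*(n - 4)*(n - 3)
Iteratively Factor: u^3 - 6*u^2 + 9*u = (u)*(u^2 - 6*u + 9) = u*(u - 3)*(u - 3)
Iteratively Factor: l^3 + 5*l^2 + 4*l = (l)*(l^2 + 5*l + 4) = l*(l + 4)*(l + 1)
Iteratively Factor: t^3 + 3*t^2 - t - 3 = (t - 1)*(t^2 + 4*t + 3) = (t - 1)*(t + 1)*(t + 3)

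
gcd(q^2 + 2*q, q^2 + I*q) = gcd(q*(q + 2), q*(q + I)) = q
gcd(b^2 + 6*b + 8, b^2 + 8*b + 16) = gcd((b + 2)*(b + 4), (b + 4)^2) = b + 4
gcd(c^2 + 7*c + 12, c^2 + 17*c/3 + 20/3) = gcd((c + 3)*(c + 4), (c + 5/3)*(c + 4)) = c + 4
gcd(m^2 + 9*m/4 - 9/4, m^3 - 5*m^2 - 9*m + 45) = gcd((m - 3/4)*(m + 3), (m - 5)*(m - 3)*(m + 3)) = m + 3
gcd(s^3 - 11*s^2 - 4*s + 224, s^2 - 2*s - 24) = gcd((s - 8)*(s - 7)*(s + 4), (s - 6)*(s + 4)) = s + 4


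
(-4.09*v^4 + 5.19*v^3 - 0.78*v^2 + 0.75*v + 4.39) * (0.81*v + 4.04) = -3.3129*v^5 - 12.3197*v^4 + 20.3358*v^3 - 2.5437*v^2 + 6.5859*v + 17.7356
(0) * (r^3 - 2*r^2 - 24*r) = 0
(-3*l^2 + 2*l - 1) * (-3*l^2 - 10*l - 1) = 9*l^4 + 24*l^3 - 14*l^2 + 8*l + 1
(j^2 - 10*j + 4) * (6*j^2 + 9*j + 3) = 6*j^4 - 51*j^3 - 63*j^2 + 6*j + 12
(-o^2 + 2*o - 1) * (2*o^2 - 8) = -2*o^4 + 4*o^3 + 6*o^2 - 16*o + 8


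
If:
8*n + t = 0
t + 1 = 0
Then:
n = 1/8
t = -1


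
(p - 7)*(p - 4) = p^2 - 11*p + 28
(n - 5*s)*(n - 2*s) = n^2 - 7*n*s + 10*s^2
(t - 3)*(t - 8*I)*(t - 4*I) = t^3 - 3*t^2 - 12*I*t^2 - 32*t + 36*I*t + 96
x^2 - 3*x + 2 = (x - 2)*(x - 1)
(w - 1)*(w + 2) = w^2 + w - 2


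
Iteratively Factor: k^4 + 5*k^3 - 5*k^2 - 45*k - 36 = (k + 4)*(k^3 + k^2 - 9*k - 9) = (k - 3)*(k + 4)*(k^2 + 4*k + 3) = (k - 3)*(k + 1)*(k + 4)*(k + 3)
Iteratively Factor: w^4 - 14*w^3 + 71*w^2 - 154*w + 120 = (w - 4)*(w^3 - 10*w^2 + 31*w - 30) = (w - 4)*(w - 2)*(w^2 - 8*w + 15) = (w - 4)*(w - 3)*(w - 2)*(w - 5)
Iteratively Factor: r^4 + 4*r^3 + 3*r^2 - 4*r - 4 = (r + 2)*(r^3 + 2*r^2 - r - 2) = (r + 1)*(r + 2)*(r^2 + r - 2) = (r + 1)*(r + 2)^2*(r - 1)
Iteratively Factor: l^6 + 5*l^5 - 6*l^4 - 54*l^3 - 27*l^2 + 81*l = (l + 3)*(l^5 + 2*l^4 - 12*l^3 - 18*l^2 + 27*l) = (l - 1)*(l + 3)*(l^4 + 3*l^3 - 9*l^2 - 27*l) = (l - 1)*(l + 3)^2*(l^3 - 9*l) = (l - 1)*(l + 3)^3*(l^2 - 3*l) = (l - 3)*(l - 1)*(l + 3)^3*(l)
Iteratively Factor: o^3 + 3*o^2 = (o)*(o^2 + 3*o) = o^2*(o + 3)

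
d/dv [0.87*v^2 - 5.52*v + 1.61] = 1.74*v - 5.52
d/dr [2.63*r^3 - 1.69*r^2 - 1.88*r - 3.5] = 7.89*r^2 - 3.38*r - 1.88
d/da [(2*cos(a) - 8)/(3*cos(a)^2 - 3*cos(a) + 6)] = 2*(cos(a)^2 - 8*cos(a) + 2)*sin(a)/(3*(sin(a)^2 + cos(a) - 3)^2)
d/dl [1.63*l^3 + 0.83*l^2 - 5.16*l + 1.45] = 4.89*l^2 + 1.66*l - 5.16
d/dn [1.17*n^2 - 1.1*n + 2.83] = 2.34*n - 1.1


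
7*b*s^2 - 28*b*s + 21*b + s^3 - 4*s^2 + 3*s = (7*b + s)*(s - 3)*(s - 1)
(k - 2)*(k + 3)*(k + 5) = k^3 + 6*k^2 - k - 30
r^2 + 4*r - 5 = (r - 1)*(r + 5)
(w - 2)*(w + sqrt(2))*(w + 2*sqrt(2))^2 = w^4 - 2*w^3 + 5*sqrt(2)*w^3 - 10*sqrt(2)*w^2 + 16*w^2 - 32*w + 8*sqrt(2)*w - 16*sqrt(2)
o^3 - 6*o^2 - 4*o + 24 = (o - 6)*(o - 2)*(o + 2)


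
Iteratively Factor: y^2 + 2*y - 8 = (y + 4)*(y - 2)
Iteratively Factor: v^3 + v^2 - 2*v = (v + 2)*(v^2 - v) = v*(v + 2)*(v - 1)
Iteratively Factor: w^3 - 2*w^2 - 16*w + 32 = (w - 2)*(w^2 - 16) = (w - 2)*(w + 4)*(w - 4)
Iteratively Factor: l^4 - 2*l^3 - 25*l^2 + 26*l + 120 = (l - 3)*(l^3 + l^2 - 22*l - 40) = (l - 5)*(l - 3)*(l^2 + 6*l + 8) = (l - 5)*(l - 3)*(l + 4)*(l + 2)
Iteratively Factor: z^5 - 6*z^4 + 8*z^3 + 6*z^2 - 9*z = (z - 3)*(z^4 - 3*z^3 - z^2 + 3*z) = (z - 3)*(z + 1)*(z^3 - 4*z^2 + 3*z) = (z - 3)*(z - 1)*(z + 1)*(z^2 - 3*z) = (z - 3)^2*(z - 1)*(z + 1)*(z)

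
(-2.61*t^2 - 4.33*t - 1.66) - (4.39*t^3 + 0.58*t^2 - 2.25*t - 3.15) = -4.39*t^3 - 3.19*t^2 - 2.08*t + 1.49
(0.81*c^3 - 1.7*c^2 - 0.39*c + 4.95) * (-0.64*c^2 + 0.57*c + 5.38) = -0.5184*c^5 + 1.5497*c^4 + 3.6384*c^3 - 12.5363*c^2 + 0.7233*c + 26.631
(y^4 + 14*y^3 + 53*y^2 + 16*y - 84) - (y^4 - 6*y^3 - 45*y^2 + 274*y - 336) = 20*y^3 + 98*y^2 - 258*y + 252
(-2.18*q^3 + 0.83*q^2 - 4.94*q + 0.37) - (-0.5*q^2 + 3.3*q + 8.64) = -2.18*q^3 + 1.33*q^2 - 8.24*q - 8.27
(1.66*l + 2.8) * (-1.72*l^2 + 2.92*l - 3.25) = -2.8552*l^3 + 0.0312000000000001*l^2 + 2.781*l - 9.1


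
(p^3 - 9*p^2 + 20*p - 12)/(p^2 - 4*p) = (p^3 - 9*p^2 + 20*p - 12)/(p*(p - 4))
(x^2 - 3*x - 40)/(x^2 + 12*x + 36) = (x^2 - 3*x - 40)/(x^2 + 12*x + 36)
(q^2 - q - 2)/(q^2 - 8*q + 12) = (q + 1)/(q - 6)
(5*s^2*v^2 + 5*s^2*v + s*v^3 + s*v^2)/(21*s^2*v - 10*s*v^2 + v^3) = s*(5*s*v + 5*s + v^2 + v)/(21*s^2 - 10*s*v + v^2)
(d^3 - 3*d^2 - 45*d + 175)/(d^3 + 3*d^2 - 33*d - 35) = (d - 5)/(d + 1)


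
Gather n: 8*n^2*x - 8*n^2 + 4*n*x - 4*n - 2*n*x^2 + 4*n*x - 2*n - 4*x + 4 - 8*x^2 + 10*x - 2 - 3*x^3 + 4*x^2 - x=n^2*(8*x - 8) + n*(-2*x^2 + 8*x - 6) - 3*x^3 - 4*x^2 + 5*x + 2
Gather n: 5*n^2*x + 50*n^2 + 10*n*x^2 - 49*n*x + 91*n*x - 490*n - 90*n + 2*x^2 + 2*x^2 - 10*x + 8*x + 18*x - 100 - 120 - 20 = n^2*(5*x + 50) + n*(10*x^2 + 42*x - 580) + 4*x^2 + 16*x - 240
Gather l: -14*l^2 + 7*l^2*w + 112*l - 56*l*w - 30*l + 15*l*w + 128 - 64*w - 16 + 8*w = l^2*(7*w - 14) + l*(82 - 41*w) - 56*w + 112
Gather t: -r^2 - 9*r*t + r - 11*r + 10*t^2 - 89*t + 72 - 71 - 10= -r^2 - 10*r + 10*t^2 + t*(-9*r - 89) - 9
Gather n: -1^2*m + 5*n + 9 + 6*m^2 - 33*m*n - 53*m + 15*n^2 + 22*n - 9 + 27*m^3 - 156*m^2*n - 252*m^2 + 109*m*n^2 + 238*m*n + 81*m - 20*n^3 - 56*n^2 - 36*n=27*m^3 - 246*m^2 + 27*m - 20*n^3 + n^2*(109*m - 41) + n*(-156*m^2 + 205*m - 9)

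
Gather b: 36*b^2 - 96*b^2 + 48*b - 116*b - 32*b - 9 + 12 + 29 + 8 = -60*b^2 - 100*b + 40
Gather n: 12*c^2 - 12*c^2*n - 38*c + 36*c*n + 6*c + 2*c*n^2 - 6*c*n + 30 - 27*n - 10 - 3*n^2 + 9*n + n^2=12*c^2 - 32*c + n^2*(2*c - 2) + n*(-12*c^2 + 30*c - 18) + 20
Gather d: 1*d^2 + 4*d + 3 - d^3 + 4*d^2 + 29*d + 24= -d^3 + 5*d^2 + 33*d + 27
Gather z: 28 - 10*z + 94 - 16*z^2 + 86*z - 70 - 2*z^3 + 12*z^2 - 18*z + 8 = -2*z^3 - 4*z^2 + 58*z + 60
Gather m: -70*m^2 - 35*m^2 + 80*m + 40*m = -105*m^2 + 120*m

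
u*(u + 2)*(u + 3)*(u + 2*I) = u^4 + 5*u^3 + 2*I*u^3 + 6*u^2 + 10*I*u^2 + 12*I*u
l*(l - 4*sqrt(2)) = l^2 - 4*sqrt(2)*l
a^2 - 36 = (a - 6)*(a + 6)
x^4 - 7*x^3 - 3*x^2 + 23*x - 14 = (x - 7)*(x - 1)^2*(x + 2)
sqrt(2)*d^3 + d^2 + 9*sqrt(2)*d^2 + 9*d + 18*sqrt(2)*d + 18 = (d + 3)*(d + 6)*(sqrt(2)*d + 1)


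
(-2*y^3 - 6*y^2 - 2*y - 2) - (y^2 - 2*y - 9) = -2*y^3 - 7*y^2 + 7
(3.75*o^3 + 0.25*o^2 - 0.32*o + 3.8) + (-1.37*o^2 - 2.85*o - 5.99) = 3.75*o^3 - 1.12*o^2 - 3.17*o - 2.19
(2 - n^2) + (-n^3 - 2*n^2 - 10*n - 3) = -n^3 - 3*n^2 - 10*n - 1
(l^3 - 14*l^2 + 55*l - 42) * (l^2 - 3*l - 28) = l^5 - 17*l^4 + 69*l^3 + 185*l^2 - 1414*l + 1176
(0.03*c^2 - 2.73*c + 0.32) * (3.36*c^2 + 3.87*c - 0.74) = 0.1008*c^4 - 9.0567*c^3 - 9.5121*c^2 + 3.2586*c - 0.2368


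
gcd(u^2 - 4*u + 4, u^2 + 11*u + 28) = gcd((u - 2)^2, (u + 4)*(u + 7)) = 1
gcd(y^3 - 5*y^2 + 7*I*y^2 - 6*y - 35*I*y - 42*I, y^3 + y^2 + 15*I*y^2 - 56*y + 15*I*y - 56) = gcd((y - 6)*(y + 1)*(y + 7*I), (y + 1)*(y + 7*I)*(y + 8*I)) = y^2 + y*(1 + 7*I) + 7*I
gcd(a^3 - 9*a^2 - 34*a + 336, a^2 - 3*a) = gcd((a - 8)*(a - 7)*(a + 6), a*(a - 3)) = 1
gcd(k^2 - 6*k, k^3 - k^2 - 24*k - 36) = k - 6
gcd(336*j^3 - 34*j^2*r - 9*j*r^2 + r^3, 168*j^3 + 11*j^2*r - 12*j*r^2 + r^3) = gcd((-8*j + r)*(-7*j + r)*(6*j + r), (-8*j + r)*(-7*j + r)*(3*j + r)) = 56*j^2 - 15*j*r + r^2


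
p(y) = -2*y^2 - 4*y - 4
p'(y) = -4*y - 4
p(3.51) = -42.68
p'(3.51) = -18.04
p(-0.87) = -2.03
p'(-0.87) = -0.52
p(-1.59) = -2.70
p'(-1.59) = 2.36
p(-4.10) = -21.22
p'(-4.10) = 12.40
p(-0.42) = -2.67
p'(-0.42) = -2.32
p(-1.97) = -3.88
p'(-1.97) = 3.88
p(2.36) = -24.58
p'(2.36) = -13.44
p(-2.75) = -8.12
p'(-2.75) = 7.00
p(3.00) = -34.00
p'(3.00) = -16.00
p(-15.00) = -394.00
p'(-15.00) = 56.00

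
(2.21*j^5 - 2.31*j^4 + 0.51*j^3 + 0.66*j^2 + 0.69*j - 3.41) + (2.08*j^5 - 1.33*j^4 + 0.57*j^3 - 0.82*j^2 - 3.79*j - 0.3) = 4.29*j^5 - 3.64*j^4 + 1.08*j^3 - 0.16*j^2 - 3.1*j - 3.71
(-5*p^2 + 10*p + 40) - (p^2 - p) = -6*p^2 + 11*p + 40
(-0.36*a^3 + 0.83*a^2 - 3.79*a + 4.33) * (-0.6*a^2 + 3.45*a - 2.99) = 0.216*a^5 - 1.74*a^4 + 6.2139*a^3 - 18.1552*a^2 + 26.2706*a - 12.9467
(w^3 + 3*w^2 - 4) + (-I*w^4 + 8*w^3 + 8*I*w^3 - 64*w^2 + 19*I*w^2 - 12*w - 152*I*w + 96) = -I*w^4 + 9*w^3 + 8*I*w^3 - 61*w^2 + 19*I*w^2 - 12*w - 152*I*w + 92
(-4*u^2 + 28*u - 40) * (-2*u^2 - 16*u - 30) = 8*u^4 + 8*u^3 - 248*u^2 - 200*u + 1200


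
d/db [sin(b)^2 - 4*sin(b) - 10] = 2*(sin(b) - 2)*cos(b)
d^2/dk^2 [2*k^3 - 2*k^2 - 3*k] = 12*k - 4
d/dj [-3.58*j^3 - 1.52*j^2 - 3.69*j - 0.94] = -10.74*j^2 - 3.04*j - 3.69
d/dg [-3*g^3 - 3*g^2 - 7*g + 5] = -9*g^2 - 6*g - 7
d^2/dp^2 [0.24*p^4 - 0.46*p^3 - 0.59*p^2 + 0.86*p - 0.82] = 2.88*p^2 - 2.76*p - 1.18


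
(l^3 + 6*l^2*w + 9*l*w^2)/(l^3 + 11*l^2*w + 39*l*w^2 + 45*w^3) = l/(l + 5*w)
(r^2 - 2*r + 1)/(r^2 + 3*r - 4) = (r - 1)/(r + 4)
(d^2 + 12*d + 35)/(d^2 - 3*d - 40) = (d + 7)/(d - 8)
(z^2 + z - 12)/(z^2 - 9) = (z + 4)/(z + 3)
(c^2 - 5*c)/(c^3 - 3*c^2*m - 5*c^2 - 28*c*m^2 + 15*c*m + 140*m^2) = c/(c^2 - 3*c*m - 28*m^2)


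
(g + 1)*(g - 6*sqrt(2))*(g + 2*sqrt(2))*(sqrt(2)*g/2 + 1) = sqrt(2)*g^4/2 - 3*g^3 + sqrt(2)*g^3/2 - 16*sqrt(2)*g^2 - 3*g^2 - 24*g - 16*sqrt(2)*g - 24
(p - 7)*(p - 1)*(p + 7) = p^3 - p^2 - 49*p + 49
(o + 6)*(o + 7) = o^2 + 13*o + 42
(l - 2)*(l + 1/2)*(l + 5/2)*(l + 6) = l^4 + 7*l^3 + 5*l^2/4 - 31*l - 15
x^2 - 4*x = x*(x - 4)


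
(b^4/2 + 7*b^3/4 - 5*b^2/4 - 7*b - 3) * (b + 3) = b^5/2 + 13*b^4/4 + 4*b^3 - 43*b^2/4 - 24*b - 9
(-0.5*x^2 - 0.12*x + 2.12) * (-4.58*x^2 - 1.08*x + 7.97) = 2.29*x^4 + 1.0896*x^3 - 13.565*x^2 - 3.246*x + 16.8964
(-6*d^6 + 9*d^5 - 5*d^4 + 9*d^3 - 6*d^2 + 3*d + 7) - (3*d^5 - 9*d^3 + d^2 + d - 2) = -6*d^6 + 6*d^5 - 5*d^4 + 18*d^3 - 7*d^2 + 2*d + 9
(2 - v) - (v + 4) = -2*v - 2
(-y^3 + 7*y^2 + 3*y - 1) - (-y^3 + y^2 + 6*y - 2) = 6*y^2 - 3*y + 1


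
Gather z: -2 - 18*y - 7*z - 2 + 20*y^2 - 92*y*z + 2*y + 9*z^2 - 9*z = 20*y^2 - 16*y + 9*z^2 + z*(-92*y - 16) - 4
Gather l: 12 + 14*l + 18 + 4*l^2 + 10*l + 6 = 4*l^2 + 24*l + 36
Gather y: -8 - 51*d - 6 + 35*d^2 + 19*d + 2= 35*d^2 - 32*d - 12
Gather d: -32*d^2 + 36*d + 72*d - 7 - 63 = -32*d^2 + 108*d - 70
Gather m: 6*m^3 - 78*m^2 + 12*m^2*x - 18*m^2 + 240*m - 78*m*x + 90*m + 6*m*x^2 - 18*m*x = 6*m^3 + m^2*(12*x - 96) + m*(6*x^2 - 96*x + 330)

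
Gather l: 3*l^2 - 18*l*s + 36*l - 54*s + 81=3*l^2 + l*(36 - 18*s) - 54*s + 81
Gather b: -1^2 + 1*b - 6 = b - 7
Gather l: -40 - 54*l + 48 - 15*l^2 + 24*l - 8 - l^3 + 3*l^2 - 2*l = -l^3 - 12*l^2 - 32*l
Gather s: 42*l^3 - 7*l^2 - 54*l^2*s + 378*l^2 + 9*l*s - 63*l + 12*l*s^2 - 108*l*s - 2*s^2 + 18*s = 42*l^3 + 371*l^2 - 63*l + s^2*(12*l - 2) + s*(-54*l^2 - 99*l + 18)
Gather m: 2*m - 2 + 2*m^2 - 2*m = 2*m^2 - 2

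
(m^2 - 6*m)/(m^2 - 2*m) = (m - 6)/(m - 2)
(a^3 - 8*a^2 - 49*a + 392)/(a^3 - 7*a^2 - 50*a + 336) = (a - 7)/(a - 6)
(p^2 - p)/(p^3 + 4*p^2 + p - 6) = p/(p^2 + 5*p + 6)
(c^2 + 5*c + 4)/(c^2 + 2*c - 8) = (c + 1)/(c - 2)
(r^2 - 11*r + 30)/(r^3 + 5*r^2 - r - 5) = (r^2 - 11*r + 30)/(r^3 + 5*r^2 - r - 5)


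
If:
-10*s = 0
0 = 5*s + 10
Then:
No Solution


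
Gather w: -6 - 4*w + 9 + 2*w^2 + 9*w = 2*w^2 + 5*w + 3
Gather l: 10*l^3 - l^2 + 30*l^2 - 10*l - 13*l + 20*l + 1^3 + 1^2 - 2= 10*l^3 + 29*l^2 - 3*l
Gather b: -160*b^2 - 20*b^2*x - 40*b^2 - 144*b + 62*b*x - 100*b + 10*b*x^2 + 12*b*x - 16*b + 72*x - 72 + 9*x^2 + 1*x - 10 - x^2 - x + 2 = b^2*(-20*x - 200) + b*(10*x^2 + 74*x - 260) + 8*x^2 + 72*x - 80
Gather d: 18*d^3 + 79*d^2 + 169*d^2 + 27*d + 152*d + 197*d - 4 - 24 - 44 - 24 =18*d^3 + 248*d^2 + 376*d - 96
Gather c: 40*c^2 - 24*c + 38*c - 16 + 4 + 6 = 40*c^2 + 14*c - 6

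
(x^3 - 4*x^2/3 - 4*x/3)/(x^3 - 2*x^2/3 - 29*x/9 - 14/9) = 3*x*(x - 2)/(3*x^2 - 4*x - 7)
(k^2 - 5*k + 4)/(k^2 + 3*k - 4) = (k - 4)/(k + 4)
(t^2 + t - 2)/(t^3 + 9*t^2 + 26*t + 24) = (t - 1)/(t^2 + 7*t + 12)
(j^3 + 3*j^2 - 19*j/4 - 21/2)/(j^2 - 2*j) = j + 5 + 21/(4*j)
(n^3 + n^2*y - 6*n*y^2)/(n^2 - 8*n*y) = (n^2 + n*y - 6*y^2)/(n - 8*y)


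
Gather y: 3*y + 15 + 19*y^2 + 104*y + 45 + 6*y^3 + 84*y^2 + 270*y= 6*y^3 + 103*y^2 + 377*y + 60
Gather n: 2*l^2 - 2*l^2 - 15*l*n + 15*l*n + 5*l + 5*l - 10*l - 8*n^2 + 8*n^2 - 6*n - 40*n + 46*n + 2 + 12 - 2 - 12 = 0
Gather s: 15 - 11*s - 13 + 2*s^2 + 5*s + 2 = 2*s^2 - 6*s + 4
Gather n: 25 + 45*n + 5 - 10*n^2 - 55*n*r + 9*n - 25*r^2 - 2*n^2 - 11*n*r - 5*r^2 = -12*n^2 + n*(54 - 66*r) - 30*r^2 + 30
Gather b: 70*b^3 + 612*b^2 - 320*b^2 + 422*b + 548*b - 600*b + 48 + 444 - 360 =70*b^3 + 292*b^2 + 370*b + 132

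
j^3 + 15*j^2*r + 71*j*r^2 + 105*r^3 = (j + 3*r)*(j + 5*r)*(j + 7*r)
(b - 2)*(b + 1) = b^2 - b - 2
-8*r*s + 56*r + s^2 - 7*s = (-8*r + s)*(s - 7)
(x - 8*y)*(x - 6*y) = x^2 - 14*x*y + 48*y^2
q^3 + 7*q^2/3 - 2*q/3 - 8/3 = (q - 1)*(q + 4/3)*(q + 2)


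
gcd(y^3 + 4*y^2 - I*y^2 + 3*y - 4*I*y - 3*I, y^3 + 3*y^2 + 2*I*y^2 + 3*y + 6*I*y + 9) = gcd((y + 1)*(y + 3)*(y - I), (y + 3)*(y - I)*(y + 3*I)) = y^2 + y*(3 - I) - 3*I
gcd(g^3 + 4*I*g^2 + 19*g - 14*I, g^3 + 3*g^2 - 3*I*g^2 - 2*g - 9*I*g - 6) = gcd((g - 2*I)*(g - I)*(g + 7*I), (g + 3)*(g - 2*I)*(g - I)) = g^2 - 3*I*g - 2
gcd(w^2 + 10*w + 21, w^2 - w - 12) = w + 3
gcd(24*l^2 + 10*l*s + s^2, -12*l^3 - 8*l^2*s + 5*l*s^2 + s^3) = 6*l + s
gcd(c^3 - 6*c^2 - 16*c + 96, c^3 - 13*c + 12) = c + 4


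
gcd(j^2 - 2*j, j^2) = j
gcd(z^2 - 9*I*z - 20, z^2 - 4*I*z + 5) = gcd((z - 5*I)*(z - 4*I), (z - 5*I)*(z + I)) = z - 5*I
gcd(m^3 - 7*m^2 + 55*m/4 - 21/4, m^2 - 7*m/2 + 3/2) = m^2 - 7*m/2 + 3/2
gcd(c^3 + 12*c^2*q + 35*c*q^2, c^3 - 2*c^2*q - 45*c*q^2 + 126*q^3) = c + 7*q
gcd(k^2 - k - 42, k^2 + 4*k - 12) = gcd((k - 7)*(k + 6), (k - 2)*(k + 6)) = k + 6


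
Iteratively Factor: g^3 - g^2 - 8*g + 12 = (g + 3)*(g^2 - 4*g + 4) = (g - 2)*(g + 3)*(g - 2)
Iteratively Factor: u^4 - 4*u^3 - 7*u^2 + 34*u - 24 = (u - 4)*(u^3 - 7*u + 6) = (u - 4)*(u - 1)*(u^2 + u - 6) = (u - 4)*(u - 1)*(u + 3)*(u - 2)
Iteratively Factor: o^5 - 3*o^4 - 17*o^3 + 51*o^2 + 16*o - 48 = (o - 1)*(o^4 - 2*o^3 - 19*o^2 + 32*o + 48) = (o - 1)*(o + 1)*(o^3 - 3*o^2 - 16*o + 48) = (o - 4)*(o - 1)*(o + 1)*(o^2 + o - 12) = (o - 4)*(o - 3)*(o - 1)*(o + 1)*(o + 4)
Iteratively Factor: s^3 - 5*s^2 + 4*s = (s)*(s^2 - 5*s + 4) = s*(s - 4)*(s - 1)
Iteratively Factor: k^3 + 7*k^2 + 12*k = (k)*(k^2 + 7*k + 12) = k*(k + 4)*(k + 3)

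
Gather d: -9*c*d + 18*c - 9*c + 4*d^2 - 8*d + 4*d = 9*c + 4*d^2 + d*(-9*c - 4)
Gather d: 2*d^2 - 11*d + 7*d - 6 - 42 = 2*d^2 - 4*d - 48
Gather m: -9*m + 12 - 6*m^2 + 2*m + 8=-6*m^2 - 7*m + 20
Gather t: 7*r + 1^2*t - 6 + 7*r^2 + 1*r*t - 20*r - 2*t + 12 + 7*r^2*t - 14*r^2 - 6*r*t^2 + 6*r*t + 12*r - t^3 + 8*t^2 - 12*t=-7*r^2 - r - t^3 + t^2*(8 - 6*r) + t*(7*r^2 + 7*r - 13) + 6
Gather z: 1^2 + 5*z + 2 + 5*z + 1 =10*z + 4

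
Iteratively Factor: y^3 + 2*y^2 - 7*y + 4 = (y - 1)*(y^2 + 3*y - 4) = (y - 1)*(y + 4)*(y - 1)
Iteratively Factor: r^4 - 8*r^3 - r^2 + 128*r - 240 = (r - 3)*(r^3 - 5*r^2 - 16*r + 80) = (r - 4)*(r - 3)*(r^2 - r - 20) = (r - 4)*(r - 3)*(r + 4)*(r - 5)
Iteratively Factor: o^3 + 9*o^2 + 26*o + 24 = (o + 3)*(o^2 + 6*o + 8) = (o + 3)*(o + 4)*(o + 2)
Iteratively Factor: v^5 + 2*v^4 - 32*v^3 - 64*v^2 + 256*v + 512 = (v + 4)*(v^4 - 2*v^3 - 24*v^2 + 32*v + 128) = (v - 4)*(v + 4)*(v^3 + 2*v^2 - 16*v - 32) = (v - 4)*(v + 4)^2*(v^2 - 2*v - 8) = (v - 4)*(v + 2)*(v + 4)^2*(v - 4)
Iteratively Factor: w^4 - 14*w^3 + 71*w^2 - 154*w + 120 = (w - 5)*(w^3 - 9*w^2 + 26*w - 24) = (w - 5)*(w - 2)*(w^2 - 7*w + 12) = (w - 5)*(w - 3)*(w - 2)*(w - 4)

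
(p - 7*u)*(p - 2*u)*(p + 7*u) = p^3 - 2*p^2*u - 49*p*u^2 + 98*u^3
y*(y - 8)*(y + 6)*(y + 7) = y^4 + 5*y^3 - 62*y^2 - 336*y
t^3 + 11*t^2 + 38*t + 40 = (t + 2)*(t + 4)*(t + 5)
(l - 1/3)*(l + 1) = l^2 + 2*l/3 - 1/3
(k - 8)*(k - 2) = k^2 - 10*k + 16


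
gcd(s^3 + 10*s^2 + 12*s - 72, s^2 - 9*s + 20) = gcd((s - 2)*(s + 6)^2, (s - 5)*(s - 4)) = 1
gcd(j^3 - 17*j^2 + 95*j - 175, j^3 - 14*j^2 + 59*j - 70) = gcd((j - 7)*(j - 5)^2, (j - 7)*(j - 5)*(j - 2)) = j^2 - 12*j + 35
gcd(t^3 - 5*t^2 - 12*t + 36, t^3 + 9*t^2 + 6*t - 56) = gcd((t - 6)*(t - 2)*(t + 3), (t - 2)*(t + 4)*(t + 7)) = t - 2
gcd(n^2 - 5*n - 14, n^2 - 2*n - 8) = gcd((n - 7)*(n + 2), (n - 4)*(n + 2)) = n + 2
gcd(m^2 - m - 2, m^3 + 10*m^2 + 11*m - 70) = m - 2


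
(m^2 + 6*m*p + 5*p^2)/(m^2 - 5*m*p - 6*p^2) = (-m - 5*p)/(-m + 6*p)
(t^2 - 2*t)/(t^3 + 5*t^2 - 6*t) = (t - 2)/(t^2 + 5*t - 6)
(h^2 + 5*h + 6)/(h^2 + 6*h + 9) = (h + 2)/(h + 3)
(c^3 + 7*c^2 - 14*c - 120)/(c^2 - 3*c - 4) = (c^2 + 11*c + 30)/(c + 1)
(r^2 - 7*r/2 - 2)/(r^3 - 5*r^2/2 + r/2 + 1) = (r - 4)/(r^2 - 3*r + 2)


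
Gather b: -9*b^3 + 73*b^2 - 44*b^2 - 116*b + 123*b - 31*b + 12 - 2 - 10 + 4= -9*b^3 + 29*b^2 - 24*b + 4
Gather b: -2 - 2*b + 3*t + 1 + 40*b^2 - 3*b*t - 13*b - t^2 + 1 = 40*b^2 + b*(-3*t - 15) - t^2 + 3*t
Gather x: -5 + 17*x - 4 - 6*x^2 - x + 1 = -6*x^2 + 16*x - 8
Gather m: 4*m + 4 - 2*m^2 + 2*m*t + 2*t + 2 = -2*m^2 + m*(2*t + 4) + 2*t + 6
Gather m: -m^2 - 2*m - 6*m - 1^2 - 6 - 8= -m^2 - 8*m - 15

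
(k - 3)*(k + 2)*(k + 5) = k^3 + 4*k^2 - 11*k - 30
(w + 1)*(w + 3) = w^2 + 4*w + 3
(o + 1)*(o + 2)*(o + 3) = o^3 + 6*o^2 + 11*o + 6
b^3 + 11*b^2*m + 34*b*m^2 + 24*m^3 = (b + m)*(b + 4*m)*(b + 6*m)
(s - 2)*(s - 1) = s^2 - 3*s + 2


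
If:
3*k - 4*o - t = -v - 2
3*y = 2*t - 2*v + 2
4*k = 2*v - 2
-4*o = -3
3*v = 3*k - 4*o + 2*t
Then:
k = 6/7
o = 3/4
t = 30/7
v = 19/7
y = 12/7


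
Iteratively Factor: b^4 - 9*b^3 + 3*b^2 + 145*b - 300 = (b - 5)*(b^3 - 4*b^2 - 17*b + 60) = (b - 5)*(b - 3)*(b^2 - b - 20) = (b - 5)^2*(b - 3)*(b + 4)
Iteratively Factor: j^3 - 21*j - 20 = (j + 4)*(j^2 - 4*j - 5) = (j - 5)*(j + 4)*(j + 1)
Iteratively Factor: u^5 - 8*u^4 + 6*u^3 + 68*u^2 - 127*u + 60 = (u - 5)*(u^4 - 3*u^3 - 9*u^2 + 23*u - 12) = (u - 5)*(u - 4)*(u^3 + u^2 - 5*u + 3) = (u - 5)*(u - 4)*(u - 1)*(u^2 + 2*u - 3) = (u - 5)*(u - 4)*(u - 1)*(u + 3)*(u - 1)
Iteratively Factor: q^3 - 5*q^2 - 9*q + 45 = (q + 3)*(q^2 - 8*q + 15) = (q - 5)*(q + 3)*(q - 3)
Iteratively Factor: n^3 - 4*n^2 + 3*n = (n - 3)*(n^2 - n) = (n - 3)*(n - 1)*(n)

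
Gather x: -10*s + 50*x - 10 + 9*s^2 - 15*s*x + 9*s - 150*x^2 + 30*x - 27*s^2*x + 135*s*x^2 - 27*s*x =9*s^2 - s + x^2*(135*s - 150) + x*(-27*s^2 - 42*s + 80) - 10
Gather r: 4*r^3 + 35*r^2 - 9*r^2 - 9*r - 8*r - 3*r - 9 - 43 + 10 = 4*r^3 + 26*r^2 - 20*r - 42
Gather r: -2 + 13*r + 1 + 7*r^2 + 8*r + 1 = 7*r^2 + 21*r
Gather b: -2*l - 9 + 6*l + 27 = 4*l + 18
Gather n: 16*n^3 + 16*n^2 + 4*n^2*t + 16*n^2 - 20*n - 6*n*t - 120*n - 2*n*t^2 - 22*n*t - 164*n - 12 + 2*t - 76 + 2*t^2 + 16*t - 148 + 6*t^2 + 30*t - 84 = 16*n^3 + n^2*(4*t + 32) + n*(-2*t^2 - 28*t - 304) + 8*t^2 + 48*t - 320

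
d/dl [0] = 0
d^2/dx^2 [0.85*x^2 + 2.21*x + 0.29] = 1.70000000000000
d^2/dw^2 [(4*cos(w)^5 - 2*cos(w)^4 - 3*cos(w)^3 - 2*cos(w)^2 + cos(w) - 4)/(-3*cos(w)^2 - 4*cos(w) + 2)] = (-2260*(1 - cos(w)^2)^2 + 1080*sin(w)^6 + 324*cos(w)^9 + 1032*cos(w)^8 - 107*cos(w)^7 - 1152*cos(w)^6 + 453*cos(w)^5 - 678*cos(w)^3 - 1224*cos(w)^2 + 296*cos(w) + 1356)/(3*cos(w)^2 + 4*cos(w) - 2)^3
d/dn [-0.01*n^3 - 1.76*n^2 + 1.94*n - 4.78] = -0.03*n^2 - 3.52*n + 1.94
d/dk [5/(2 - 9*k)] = 45/(9*k - 2)^2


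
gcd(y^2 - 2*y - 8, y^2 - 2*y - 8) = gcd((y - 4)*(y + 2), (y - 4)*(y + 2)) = y^2 - 2*y - 8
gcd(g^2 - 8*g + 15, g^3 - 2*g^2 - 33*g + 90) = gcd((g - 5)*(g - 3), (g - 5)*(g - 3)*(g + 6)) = g^2 - 8*g + 15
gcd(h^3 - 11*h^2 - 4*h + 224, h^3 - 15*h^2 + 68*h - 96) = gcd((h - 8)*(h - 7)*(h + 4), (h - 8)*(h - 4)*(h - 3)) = h - 8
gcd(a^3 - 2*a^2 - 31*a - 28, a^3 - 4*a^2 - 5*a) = a + 1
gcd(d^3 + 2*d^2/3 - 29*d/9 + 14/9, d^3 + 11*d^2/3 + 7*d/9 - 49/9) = d^2 + 4*d/3 - 7/3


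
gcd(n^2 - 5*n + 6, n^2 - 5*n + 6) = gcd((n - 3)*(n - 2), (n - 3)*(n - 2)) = n^2 - 5*n + 6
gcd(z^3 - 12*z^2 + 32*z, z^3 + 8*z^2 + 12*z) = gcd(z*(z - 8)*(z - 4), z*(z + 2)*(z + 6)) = z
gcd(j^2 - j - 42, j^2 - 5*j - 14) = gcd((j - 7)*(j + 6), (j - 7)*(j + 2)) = j - 7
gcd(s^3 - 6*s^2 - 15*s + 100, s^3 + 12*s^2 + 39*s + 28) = s + 4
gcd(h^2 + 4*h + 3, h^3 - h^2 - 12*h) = h + 3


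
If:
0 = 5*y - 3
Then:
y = 3/5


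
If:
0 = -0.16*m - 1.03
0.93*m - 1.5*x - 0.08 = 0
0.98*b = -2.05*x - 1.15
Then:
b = 7.29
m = -6.44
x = -4.04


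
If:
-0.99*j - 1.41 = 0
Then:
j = -1.42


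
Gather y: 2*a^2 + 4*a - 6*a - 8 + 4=2*a^2 - 2*a - 4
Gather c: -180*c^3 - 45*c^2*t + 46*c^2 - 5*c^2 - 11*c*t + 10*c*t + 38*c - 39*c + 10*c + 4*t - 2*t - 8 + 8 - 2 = -180*c^3 + c^2*(41 - 45*t) + c*(9 - t) + 2*t - 2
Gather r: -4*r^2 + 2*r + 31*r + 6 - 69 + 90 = -4*r^2 + 33*r + 27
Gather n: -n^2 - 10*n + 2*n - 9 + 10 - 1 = -n^2 - 8*n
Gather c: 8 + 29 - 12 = 25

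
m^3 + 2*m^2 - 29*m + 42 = (m - 3)*(m - 2)*(m + 7)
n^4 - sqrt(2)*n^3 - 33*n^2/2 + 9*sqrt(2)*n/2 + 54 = (n - 3*sqrt(2))*(n - 3*sqrt(2)/2)*(n + 3*sqrt(2)/2)*(n + 2*sqrt(2))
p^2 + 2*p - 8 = (p - 2)*(p + 4)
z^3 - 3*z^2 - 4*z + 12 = (z - 3)*(z - 2)*(z + 2)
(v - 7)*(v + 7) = v^2 - 49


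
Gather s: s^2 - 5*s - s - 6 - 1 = s^2 - 6*s - 7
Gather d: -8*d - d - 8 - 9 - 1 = -9*d - 18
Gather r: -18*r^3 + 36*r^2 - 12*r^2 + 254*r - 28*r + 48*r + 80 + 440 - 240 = -18*r^3 + 24*r^2 + 274*r + 280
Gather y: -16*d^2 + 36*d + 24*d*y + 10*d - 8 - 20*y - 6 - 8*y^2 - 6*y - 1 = -16*d^2 + 46*d - 8*y^2 + y*(24*d - 26) - 15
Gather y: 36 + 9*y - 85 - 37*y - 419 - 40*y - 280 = -68*y - 748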